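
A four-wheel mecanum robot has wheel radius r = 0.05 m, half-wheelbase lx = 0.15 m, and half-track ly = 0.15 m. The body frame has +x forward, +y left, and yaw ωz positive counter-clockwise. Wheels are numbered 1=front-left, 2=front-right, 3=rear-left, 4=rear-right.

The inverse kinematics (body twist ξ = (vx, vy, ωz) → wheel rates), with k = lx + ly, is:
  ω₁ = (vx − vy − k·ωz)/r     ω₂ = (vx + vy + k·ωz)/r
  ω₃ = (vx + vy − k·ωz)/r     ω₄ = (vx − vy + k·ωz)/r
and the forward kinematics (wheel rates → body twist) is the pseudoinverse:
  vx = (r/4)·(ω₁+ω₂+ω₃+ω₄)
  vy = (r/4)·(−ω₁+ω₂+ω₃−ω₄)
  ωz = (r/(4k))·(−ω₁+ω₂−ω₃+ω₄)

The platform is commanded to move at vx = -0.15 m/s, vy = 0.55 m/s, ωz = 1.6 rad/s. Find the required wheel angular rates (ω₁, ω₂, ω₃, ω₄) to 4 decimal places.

(-23.6000, 17.6000, -1.6000, -4.4000)

k = lx + ly = 0.15 + 0.15 = 0.3000;  k·ωz = 0.3000·1.6 = 0.4800
ω₁ (FL) = (vx − vy − k·ωz)/r = -1.1800/0.05 = -23.6000
ω₂ (FR) = (vx + vy + k·ωz)/r = 0.8800/0.05 = 17.6000
ω₃ (RL) = (vx + vy − k·ωz)/r = -0.0800/0.05 = -1.6000
ω₄ (RR) = (vx − vy + k·ωz)/r = -0.2200/0.05 = -4.4000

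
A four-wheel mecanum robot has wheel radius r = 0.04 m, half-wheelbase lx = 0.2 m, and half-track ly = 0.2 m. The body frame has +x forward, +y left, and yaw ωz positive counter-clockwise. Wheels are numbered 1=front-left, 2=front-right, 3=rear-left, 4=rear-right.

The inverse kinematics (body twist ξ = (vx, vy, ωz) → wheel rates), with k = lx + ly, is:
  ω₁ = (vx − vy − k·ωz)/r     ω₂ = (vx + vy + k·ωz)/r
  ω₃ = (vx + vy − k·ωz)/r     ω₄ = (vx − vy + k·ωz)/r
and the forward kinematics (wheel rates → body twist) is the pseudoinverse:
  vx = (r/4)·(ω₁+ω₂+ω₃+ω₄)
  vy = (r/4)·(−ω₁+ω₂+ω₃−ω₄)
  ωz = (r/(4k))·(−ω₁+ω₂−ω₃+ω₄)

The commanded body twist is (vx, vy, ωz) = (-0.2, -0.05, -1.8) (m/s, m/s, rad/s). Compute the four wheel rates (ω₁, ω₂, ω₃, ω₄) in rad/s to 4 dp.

k = lx + ly = 0.2 + 0.2 = 0.4000;  k·ωz = 0.4000·-1.8 = -0.7200
ω₁ (FL) = (vx − vy − k·ωz)/r = 0.5700/0.04 = 14.2500
ω₂ (FR) = (vx + vy + k·ωz)/r = -0.9700/0.04 = -24.2500
ω₃ (RL) = (vx + vy − k·ωz)/r = 0.4700/0.04 = 11.7500
ω₄ (RR) = (vx − vy + k·ωz)/r = -0.8700/0.04 = -21.7500

(14.2500, -24.2500, 11.7500, -21.7500)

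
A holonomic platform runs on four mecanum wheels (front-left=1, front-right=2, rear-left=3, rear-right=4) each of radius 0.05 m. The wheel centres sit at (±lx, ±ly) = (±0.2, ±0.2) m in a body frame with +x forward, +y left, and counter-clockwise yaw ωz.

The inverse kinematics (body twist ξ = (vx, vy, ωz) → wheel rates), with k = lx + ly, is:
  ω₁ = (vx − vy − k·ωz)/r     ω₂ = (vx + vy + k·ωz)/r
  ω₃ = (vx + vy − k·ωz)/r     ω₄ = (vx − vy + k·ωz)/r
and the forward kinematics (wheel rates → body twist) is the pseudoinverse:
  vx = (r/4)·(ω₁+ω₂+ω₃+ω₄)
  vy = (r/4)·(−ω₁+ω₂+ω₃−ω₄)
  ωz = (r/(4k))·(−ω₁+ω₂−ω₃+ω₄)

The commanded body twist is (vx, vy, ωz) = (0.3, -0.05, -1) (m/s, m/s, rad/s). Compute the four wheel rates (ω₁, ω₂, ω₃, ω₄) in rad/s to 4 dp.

k = lx + ly = 0.2 + 0.2 = 0.4000;  k·ωz = 0.4000·-1 = -0.4000
ω₁ (FL) = (vx − vy − k·ωz)/r = 0.7500/0.05 = 15.0000
ω₂ (FR) = (vx + vy + k·ωz)/r = -0.1500/0.05 = -3.0000
ω₃ (RL) = (vx + vy − k·ωz)/r = 0.6500/0.05 = 13.0000
ω₄ (RR) = (vx − vy + k·ωz)/r = -0.0500/0.05 = -1.0000

(15.0000, -3.0000, 13.0000, -1.0000)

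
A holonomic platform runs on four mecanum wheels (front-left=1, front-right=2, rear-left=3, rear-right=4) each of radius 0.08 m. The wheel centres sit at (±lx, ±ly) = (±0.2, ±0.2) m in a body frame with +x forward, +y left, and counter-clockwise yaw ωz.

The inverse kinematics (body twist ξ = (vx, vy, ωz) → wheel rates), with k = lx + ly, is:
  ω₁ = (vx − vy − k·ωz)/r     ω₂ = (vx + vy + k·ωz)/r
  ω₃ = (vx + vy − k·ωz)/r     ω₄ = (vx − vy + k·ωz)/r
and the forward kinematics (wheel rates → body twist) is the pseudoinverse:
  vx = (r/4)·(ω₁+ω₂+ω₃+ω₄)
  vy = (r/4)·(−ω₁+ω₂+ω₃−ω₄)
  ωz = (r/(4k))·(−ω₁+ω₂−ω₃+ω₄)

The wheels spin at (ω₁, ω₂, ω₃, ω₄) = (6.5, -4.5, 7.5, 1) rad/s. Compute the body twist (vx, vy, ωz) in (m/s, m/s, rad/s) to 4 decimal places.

(0.2100, -0.0900, -0.8750)

k = lx + ly = 0.2 + 0.2 = 0.4000
ω₁+ω₂+ω₃+ω₄ = 10.5000  →  vx = (0.08/4)·10.5000 = 0.2100
−ω₁+ω₂+ω₃−ω₄ = -4.5000  →  vy = (0.08/4)·-4.5000 = -0.0900
−ω₁+ω₂−ω₃+ω₄ = -17.5000  →  ωz = (0.08/1.6000)·-17.5000 = -0.8750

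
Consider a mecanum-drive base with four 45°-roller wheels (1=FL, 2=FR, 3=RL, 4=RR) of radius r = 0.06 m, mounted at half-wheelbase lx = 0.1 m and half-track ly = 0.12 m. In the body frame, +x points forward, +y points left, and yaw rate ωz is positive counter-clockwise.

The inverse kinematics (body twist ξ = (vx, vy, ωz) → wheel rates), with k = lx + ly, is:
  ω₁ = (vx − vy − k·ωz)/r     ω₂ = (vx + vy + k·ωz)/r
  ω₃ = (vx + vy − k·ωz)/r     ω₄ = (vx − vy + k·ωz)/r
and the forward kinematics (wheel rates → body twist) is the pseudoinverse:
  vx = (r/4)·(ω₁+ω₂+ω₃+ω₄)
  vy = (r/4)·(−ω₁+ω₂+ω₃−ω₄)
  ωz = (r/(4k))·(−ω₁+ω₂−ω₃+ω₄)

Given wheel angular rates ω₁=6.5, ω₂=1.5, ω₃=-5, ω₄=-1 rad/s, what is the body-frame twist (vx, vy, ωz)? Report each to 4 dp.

(0.0300, -0.1350, -0.0682)

k = lx + ly = 0.1 + 0.12 = 0.2200
ω₁+ω₂+ω₃+ω₄ = 2.0000  →  vx = (0.06/4)·2.0000 = 0.0300
−ω₁+ω₂+ω₃−ω₄ = -9.0000  →  vy = (0.06/4)·-9.0000 = -0.1350
−ω₁+ω₂−ω₃+ω₄ = -1.0000  →  ωz = (0.06/0.8800)·-1.0000 = -0.0682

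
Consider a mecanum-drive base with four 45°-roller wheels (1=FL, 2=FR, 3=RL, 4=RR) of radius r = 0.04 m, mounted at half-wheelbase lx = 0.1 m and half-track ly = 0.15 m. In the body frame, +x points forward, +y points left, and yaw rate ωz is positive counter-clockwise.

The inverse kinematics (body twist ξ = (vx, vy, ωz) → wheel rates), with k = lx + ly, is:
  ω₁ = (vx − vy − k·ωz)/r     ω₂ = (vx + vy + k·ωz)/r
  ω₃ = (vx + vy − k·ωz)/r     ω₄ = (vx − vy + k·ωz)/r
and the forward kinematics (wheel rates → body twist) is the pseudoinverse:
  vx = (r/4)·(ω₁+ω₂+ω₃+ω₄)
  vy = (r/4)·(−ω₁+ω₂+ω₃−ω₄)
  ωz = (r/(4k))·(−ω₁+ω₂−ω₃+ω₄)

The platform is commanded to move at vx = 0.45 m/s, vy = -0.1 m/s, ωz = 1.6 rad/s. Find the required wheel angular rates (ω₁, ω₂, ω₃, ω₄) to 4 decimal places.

(3.7500, 18.7500, -1.2500, 23.7500)

k = lx + ly = 0.1 + 0.15 = 0.2500;  k·ωz = 0.2500·1.6 = 0.4000
ω₁ (FL) = (vx − vy − k·ωz)/r = 0.1500/0.04 = 3.7500
ω₂ (FR) = (vx + vy + k·ωz)/r = 0.7500/0.04 = 18.7500
ω₃ (RL) = (vx + vy − k·ωz)/r = -0.0500/0.04 = -1.2500
ω₄ (RR) = (vx − vy + k·ωz)/r = 0.9500/0.04 = 23.7500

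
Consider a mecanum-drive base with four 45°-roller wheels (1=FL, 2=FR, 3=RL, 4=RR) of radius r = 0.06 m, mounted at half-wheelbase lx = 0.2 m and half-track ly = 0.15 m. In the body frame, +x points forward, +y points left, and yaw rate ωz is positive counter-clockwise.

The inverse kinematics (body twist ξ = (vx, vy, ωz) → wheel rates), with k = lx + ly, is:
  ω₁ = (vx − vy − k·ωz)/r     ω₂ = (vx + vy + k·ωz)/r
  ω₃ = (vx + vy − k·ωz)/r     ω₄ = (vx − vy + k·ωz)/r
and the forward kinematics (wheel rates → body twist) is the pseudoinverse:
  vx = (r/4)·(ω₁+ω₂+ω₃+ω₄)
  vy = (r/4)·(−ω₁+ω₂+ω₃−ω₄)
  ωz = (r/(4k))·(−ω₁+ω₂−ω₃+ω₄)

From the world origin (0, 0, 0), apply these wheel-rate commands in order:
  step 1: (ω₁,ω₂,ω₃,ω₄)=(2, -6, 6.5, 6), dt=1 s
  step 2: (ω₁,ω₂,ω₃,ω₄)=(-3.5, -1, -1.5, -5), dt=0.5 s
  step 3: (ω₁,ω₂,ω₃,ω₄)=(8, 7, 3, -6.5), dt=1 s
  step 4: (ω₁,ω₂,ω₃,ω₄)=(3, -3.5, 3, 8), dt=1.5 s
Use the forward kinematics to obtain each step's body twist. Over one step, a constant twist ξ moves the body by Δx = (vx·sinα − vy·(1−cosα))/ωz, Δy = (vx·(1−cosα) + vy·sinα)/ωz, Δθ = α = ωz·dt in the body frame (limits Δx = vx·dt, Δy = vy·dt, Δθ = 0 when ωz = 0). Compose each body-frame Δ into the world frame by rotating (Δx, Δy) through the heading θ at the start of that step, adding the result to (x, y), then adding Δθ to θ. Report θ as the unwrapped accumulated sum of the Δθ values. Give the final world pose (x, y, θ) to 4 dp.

(0.2065, -0.4020, -0.9321)

step 1: ξ=(vx,vy,ωz)=(0.1275, -0.1125, -0.3643), dt=1.0 → body Δ=(0.1044, -0.1330, -0.3643) → world pose (0.1044, -0.1330, -0.3643)
step 2: ξ=(vx,vy,ωz)=(-0.1650, 0.0900, -0.0429), dt=0.5 → body Δ=(-0.0820, 0.0459, -0.0214) → world pose (0.0441, -0.0609, -0.3857)
step 3: ξ=(vx,vy,ωz)=(0.1725, 0.1275, -0.4500), dt=1.0 → body Δ=(0.1949, 0.0851, -0.4500) → world pose (0.2568, -0.0554, -0.8357)
step 4: ξ=(vx,vy,ωz)=(0.1575, -0.1725, -0.0643), dt=1.5 → body Δ=(0.2234, -0.2697, -0.0964) → world pose (0.2065, -0.4020, -0.9321)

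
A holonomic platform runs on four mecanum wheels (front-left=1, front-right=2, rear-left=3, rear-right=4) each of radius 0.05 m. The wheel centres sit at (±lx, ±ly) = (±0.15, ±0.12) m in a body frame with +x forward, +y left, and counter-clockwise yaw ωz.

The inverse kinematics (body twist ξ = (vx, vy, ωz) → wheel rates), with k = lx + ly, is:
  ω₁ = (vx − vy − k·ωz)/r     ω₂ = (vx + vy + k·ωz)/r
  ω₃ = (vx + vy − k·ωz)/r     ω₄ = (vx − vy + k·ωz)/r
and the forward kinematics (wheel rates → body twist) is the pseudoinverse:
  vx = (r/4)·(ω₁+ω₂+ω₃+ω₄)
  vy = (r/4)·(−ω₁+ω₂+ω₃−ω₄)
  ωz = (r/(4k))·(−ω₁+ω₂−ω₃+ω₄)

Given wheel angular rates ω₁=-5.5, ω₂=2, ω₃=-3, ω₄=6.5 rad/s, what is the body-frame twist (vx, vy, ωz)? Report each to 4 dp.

(0.0000, -0.0250, 0.7870)

k = lx + ly = 0.15 + 0.12 = 0.2700
ω₁+ω₂+ω₃+ω₄ = 0.0000  →  vx = (0.05/4)·0.0000 = 0.0000
−ω₁+ω₂+ω₃−ω₄ = -2.0000  →  vy = (0.05/4)·-2.0000 = -0.0250
−ω₁+ω₂−ω₃+ω₄ = 17.0000  →  ωz = (0.05/1.0800)·17.0000 = 0.7870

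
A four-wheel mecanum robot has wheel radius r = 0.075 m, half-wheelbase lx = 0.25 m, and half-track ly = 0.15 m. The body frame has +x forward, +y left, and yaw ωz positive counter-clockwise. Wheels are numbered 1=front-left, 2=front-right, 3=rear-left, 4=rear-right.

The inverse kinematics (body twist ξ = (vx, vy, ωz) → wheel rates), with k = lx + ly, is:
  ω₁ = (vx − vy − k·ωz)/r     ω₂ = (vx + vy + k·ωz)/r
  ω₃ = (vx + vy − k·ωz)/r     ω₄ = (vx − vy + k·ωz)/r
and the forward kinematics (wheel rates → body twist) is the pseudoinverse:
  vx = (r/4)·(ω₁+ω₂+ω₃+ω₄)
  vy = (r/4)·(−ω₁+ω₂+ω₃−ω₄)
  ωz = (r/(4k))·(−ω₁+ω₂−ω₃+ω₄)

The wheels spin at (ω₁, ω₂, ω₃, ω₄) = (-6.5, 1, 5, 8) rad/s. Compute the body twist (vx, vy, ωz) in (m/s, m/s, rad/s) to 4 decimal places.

k = lx + ly = 0.25 + 0.15 = 0.4000
ω₁+ω₂+ω₃+ω₄ = 7.5000  →  vx = (0.075/4)·7.5000 = 0.1406
−ω₁+ω₂+ω₃−ω₄ = 4.5000  →  vy = (0.075/4)·4.5000 = 0.0844
−ω₁+ω₂−ω₃+ω₄ = 10.5000  →  ωz = (0.075/1.6000)·10.5000 = 0.4922

(0.1406, 0.0844, 0.4922)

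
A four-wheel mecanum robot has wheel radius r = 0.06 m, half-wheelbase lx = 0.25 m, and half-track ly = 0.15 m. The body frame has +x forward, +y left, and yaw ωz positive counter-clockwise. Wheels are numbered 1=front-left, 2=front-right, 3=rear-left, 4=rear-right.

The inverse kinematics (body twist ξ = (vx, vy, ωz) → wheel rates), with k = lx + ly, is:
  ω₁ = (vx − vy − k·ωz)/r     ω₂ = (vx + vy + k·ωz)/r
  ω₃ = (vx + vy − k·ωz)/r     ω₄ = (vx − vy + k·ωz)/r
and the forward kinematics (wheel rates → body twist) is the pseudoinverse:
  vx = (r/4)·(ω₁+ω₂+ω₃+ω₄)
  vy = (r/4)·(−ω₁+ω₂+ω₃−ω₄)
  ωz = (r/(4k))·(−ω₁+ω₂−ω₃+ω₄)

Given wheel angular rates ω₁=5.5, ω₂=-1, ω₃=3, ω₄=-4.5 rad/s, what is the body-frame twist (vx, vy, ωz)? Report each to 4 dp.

(0.0450, 0.0150, -0.5250)

k = lx + ly = 0.25 + 0.15 = 0.4000
ω₁+ω₂+ω₃+ω₄ = 3.0000  →  vx = (0.06/4)·3.0000 = 0.0450
−ω₁+ω₂+ω₃−ω₄ = 1.0000  →  vy = (0.06/4)·1.0000 = 0.0150
−ω₁+ω₂−ω₃+ω₄ = -14.0000  →  ωz = (0.06/1.6000)·-14.0000 = -0.5250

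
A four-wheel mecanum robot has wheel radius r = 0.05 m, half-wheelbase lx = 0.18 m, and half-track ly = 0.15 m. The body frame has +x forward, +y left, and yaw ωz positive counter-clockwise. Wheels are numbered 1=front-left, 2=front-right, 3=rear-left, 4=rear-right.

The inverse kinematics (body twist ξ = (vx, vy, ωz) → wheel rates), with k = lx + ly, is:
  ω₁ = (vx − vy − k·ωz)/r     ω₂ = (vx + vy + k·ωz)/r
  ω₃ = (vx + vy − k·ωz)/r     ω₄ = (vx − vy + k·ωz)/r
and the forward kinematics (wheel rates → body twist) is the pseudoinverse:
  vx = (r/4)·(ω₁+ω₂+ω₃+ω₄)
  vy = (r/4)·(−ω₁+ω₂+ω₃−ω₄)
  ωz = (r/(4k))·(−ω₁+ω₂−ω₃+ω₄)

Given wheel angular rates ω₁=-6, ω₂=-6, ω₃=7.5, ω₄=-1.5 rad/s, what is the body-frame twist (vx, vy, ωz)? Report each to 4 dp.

(-0.0750, 0.1125, -0.3409)

k = lx + ly = 0.18 + 0.15 = 0.3300
ω₁+ω₂+ω₃+ω₄ = -6.0000  →  vx = (0.05/4)·-6.0000 = -0.0750
−ω₁+ω₂+ω₃−ω₄ = 9.0000  →  vy = (0.05/4)·9.0000 = 0.1125
−ω₁+ω₂−ω₃+ω₄ = -9.0000  →  ωz = (0.05/1.3200)·-9.0000 = -0.3409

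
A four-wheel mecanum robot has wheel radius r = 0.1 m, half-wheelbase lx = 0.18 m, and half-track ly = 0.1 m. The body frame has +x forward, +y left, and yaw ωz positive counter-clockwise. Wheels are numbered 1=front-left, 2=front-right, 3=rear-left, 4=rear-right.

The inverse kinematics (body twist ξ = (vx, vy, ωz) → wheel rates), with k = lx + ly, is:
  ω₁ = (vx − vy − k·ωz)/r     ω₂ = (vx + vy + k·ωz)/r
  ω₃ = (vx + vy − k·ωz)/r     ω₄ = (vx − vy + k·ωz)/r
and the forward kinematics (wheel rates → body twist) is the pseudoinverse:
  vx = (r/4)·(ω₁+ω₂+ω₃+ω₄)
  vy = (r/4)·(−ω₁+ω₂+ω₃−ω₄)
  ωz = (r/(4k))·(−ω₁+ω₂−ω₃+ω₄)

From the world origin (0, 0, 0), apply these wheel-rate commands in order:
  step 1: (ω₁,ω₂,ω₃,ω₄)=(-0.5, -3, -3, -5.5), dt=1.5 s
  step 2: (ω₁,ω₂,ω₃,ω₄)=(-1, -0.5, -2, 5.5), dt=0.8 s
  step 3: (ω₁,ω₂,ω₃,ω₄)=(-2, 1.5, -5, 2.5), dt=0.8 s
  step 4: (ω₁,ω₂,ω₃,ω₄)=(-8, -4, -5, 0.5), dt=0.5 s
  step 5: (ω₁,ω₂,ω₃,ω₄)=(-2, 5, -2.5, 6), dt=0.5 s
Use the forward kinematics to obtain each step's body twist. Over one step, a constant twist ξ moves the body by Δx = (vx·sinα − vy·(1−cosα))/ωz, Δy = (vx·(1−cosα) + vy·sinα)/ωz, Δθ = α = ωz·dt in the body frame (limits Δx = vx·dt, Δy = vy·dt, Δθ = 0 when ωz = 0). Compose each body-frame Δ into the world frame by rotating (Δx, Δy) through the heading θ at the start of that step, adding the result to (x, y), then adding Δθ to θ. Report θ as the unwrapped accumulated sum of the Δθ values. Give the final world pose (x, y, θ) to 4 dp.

step 1: ξ=(vx,vy,ωz)=(-0.3000, 0.0000, -0.4464), dt=1.5 → body Δ=(-0.4171, 0.1451, -0.6696) → world pose (-0.4171, 0.1451, -0.6696)
step 2: ξ=(vx,vy,ωz)=(0.0500, -0.1750, 0.7143), dt=0.8 → body Δ=(0.0768, -0.1214, 0.5714) → world pose (-0.4323, 0.0023, -0.0982)
step 3: ξ=(vx,vy,ωz)=(-0.0750, -0.1000, 0.9821), dt=0.8 → body Δ=(-0.0242, -0.0944, 0.7857) → world pose (-0.4656, -0.0893, 0.6875)
step 4: ξ=(vx,vy,ωz)=(-0.4125, -0.0375, 0.8482), dt=0.5 → body Δ=(-0.1962, -0.0613, 0.4241) → world pose (-0.5783, -0.2612, 1.1116)
step 5: ξ=(vx,vy,ωz)=(0.1625, -0.0375, 1.3839), dt=0.5 → body Δ=(0.0812, 0.0097, 0.6920) → world pose (-0.5511, -0.1841, 1.8036)

(-0.5511, -0.1841, 1.8036)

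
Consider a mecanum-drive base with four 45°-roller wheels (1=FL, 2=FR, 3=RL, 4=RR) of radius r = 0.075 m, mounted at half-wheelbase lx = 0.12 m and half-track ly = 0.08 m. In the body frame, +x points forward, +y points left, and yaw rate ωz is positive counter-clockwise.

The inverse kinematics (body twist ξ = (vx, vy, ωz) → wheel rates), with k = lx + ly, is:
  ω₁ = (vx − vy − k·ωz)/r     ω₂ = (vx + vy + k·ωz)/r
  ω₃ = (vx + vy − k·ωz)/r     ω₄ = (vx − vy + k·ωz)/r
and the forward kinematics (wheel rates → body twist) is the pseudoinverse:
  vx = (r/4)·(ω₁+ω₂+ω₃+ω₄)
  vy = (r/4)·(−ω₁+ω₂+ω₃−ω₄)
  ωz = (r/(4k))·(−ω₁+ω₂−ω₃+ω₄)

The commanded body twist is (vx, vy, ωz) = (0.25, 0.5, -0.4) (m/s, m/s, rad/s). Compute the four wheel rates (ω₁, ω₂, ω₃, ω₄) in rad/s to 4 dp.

k = lx + ly = 0.12 + 0.08 = 0.2000;  k·ωz = 0.2000·-0.4 = -0.0800
ω₁ (FL) = (vx − vy − k·ωz)/r = -0.1700/0.075 = -2.2667
ω₂ (FR) = (vx + vy + k·ωz)/r = 0.6700/0.075 = 8.9333
ω₃ (RL) = (vx + vy − k·ωz)/r = 0.8300/0.075 = 11.0667
ω₄ (RR) = (vx − vy + k·ωz)/r = -0.3300/0.075 = -4.4000

(-2.2667, 8.9333, 11.0667, -4.4000)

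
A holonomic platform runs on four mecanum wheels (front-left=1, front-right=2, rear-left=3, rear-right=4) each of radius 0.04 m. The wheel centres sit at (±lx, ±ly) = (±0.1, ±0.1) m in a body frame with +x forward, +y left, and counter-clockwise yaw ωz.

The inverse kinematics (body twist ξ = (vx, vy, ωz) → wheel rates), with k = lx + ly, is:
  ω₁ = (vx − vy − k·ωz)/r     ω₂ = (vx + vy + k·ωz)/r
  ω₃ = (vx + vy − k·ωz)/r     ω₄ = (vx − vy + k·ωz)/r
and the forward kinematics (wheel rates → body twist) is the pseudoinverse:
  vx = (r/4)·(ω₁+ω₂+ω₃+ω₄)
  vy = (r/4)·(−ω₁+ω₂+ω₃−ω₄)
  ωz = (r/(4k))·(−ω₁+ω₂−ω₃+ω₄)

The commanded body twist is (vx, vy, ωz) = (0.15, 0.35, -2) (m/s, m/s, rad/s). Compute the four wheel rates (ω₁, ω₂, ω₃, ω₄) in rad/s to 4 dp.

k = lx + ly = 0.1 + 0.1 = 0.2000;  k·ωz = 0.2000·-2 = -0.4000
ω₁ (FL) = (vx − vy − k·ωz)/r = 0.2000/0.04 = 5.0000
ω₂ (FR) = (vx + vy + k·ωz)/r = 0.1000/0.04 = 2.5000
ω₃ (RL) = (vx + vy − k·ωz)/r = 0.9000/0.04 = 22.5000
ω₄ (RR) = (vx − vy + k·ωz)/r = -0.6000/0.04 = -15.0000

(5.0000, 2.5000, 22.5000, -15.0000)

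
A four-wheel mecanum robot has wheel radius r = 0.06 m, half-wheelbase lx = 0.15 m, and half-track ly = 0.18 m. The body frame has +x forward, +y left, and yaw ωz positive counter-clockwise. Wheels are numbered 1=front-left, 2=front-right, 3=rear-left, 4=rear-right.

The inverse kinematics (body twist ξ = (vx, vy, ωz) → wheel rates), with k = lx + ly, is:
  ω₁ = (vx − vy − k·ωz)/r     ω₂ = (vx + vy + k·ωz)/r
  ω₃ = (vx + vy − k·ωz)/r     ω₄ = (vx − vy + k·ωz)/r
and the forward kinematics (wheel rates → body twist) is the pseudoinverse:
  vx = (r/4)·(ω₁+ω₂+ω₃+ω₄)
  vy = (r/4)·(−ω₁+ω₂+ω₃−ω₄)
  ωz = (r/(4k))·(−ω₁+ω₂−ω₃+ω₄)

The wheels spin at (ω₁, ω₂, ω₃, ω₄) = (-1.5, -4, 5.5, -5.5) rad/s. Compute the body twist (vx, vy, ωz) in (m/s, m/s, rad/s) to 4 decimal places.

k = lx + ly = 0.15 + 0.18 = 0.3300
ω₁+ω₂+ω₃+ω₄ = -5.5000  →  vx = (0.06/4)·-5.5000 = -0.0825
−ω₁+ω₂+ω₃−ω₄ = 8.5000  →  vy = (0.06/4)·8.5000 = 0.1275
−ω₁+ω₂−ω₃+ω₄ = -13.5000  →  ωz = (0.06/1.3200)·-13.5000 = -0.6136

(-0.0825, 0.1275, -0.6136)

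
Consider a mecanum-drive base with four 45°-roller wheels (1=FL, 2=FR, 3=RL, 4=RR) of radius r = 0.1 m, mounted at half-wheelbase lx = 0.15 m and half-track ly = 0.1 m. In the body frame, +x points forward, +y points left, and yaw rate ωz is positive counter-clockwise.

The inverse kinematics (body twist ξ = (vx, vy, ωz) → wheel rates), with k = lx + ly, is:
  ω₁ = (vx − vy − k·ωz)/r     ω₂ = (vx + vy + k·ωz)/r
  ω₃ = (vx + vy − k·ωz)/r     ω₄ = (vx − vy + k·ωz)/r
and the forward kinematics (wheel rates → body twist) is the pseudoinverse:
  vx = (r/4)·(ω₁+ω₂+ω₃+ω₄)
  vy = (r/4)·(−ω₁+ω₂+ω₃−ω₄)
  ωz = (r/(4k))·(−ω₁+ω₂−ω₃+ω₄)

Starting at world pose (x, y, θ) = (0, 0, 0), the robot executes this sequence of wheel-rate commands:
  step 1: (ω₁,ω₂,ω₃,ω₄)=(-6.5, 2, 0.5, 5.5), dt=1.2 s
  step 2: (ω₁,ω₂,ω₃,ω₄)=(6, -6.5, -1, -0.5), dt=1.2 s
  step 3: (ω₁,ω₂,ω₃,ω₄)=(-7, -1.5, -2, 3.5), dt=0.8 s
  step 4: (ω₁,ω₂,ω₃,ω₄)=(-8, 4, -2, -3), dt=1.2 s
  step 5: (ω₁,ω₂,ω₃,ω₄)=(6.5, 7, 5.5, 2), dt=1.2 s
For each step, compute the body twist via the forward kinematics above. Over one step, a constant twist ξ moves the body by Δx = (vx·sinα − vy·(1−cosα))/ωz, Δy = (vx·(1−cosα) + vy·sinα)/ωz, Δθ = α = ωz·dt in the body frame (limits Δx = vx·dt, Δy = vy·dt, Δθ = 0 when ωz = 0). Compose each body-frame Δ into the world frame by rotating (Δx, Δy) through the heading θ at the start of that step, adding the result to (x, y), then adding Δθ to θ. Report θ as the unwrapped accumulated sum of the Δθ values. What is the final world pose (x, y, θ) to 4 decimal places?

step 1: ξ=(vx,vy,ωz)=(0.0375, 0.0875, 1.3500), dt=1.2 → body Δ=(-0.0403, 0.0939, 1.6200) → world pose (-0.0403, 0.0939, 1.6200)
step 2: ξ=(vx,vy,ωz)=(-0.0500, -0.3250, -1.2000), dt=1.2 → body Δ=(-0.2768, -0.2323, -1.4400) → world pose (0.2054, -0.1712, 0.1800)
step 3: ξ=(vx,vy,ωz)=(-0.1750, 0.0000, 1.1000), dt=0.8 → body Δ=(-0.1226, -0.0577, 0.8800) → world pose (0.0951, -0.2499, 1.0600)
step 4: ξ=(vx,vy,ωz)=(-0.2250, 0.3250, 1.1000), dt=1.2 → body Δ=(-0.4203, 0.1324, 1.3200) → world pose (-0.2259, -0.5518, 2.3800)
step 5: ξ=(vx,vy,ωz)=(0.5250, 0.1000, -0.3000), dt=1.2 → body Δ=(0.6378, 0.0052, -0.3600) → world pose (-0.6912, -0.1154, 2.0200)

(-0.6912, -0.1154, 2.0200)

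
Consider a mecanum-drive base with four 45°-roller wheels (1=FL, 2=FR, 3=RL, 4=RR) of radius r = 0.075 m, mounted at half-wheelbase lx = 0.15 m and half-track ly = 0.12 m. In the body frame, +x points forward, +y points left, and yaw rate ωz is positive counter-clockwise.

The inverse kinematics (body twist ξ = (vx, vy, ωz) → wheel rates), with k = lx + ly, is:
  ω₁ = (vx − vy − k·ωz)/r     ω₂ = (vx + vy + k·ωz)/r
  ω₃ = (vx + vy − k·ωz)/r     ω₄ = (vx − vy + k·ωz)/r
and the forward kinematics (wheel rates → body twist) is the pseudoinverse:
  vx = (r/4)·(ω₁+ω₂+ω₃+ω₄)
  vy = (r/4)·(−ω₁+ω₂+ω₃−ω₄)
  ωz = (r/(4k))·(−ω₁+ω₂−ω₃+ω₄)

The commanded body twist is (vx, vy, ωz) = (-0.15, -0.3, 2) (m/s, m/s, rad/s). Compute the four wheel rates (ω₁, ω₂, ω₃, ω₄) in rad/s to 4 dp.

k = lx + ly = 0.15 + 0.12 = 0.2700;  k·ωz = 0.2700·2 = 0.5400
ω₁ (FL) = (vx − vy − k·ωz)/r = -0.3900/0.075 = -5.2000
ω₂ (FR) = (vx + vy + k·ωz)/r = 0.0900/0.075 = 1.2000
ω₃ (RL) = (vx + vy − k·ωz)/r = -0.9900/0.075 = -13.2000
ω₄ (RR) = (vx − vy + k·ωz)/r = 0.6900/0.075 = 9.2000

(-5.2000, 1.2000, -13.2000, 9.2000)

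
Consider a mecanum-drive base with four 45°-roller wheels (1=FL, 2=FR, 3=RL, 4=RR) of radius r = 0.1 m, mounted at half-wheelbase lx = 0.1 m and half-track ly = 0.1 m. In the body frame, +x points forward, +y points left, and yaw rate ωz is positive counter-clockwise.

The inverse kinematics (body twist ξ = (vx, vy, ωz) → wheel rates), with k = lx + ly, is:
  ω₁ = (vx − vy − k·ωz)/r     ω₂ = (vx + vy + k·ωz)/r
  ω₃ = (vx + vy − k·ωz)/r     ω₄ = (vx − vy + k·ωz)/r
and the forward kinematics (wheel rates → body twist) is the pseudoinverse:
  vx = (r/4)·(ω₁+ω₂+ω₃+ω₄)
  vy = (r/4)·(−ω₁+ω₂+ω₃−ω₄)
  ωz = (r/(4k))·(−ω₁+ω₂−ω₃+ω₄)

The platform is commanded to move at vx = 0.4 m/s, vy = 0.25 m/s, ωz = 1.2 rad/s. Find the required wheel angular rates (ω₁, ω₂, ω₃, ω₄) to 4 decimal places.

(-0.9000, 8.9000, 4.1000, 3.9000)

k = lx + ly = 0.1 + 0.1 = 0.2000;  k·ωz = 0.2000·1.2 = 0.2400
ω₁ (FL) = (vx − vy − k·ωz)/r = -0.0900/0.1 = -0.9000
ω₂ (FR) = (vx + vy + k·ωz)/r = 0.8900/0.1 = 8.9000
ω₃ (RL) = (vx + vy − k·ωz)/r = 0.4100/0.1 = 4.1000
ω₄ (RR) = (vx − vy + k·ωz)/r = 0.3900/0.1 = 3.9000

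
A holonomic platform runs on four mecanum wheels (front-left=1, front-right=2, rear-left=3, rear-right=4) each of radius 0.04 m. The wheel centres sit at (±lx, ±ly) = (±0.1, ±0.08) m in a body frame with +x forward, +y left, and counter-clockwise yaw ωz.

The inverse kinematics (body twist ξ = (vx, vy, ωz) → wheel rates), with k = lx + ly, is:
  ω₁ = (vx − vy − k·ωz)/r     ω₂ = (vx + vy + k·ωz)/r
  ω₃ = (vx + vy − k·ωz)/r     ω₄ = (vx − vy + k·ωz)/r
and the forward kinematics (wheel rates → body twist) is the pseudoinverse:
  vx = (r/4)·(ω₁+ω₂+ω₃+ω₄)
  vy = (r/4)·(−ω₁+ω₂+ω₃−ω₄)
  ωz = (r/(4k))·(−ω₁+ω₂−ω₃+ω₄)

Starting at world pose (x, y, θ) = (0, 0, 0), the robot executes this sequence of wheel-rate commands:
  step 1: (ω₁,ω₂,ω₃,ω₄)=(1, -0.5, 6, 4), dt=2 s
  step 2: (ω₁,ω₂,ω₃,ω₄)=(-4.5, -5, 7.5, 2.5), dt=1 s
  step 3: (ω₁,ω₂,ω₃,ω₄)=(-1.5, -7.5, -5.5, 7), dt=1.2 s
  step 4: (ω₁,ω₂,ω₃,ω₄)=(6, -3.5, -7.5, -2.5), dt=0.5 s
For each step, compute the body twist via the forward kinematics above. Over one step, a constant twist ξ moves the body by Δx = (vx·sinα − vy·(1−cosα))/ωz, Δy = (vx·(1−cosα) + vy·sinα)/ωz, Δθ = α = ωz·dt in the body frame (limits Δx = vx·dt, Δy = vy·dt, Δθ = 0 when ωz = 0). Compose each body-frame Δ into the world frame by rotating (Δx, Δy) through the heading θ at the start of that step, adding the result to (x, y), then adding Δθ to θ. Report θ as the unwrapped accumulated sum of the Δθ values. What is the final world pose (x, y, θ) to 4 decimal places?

step 1: ξ=(vx,vy,ωz)=(0.1050, 0.0050, -0.1944), dt=2.0 → body Δ=(0.2067, -0.0306, -0.3889) → world pose (0.2067, -0.0306, -0.3889)
step 2: ξ=(vx,vy,ωz)=(0.0050, 0.0450, -0.3056), dt=1.0 → body Δ=(0.0117, 0.0435, -0.3056) → world pose (0.2340, 0.0053, -0.6944)
step 3: ξ=(vx,vy,ωz)=(-0.0750, -0.1850, 0.3611), dt=1.2 → body Δ=(-0.0399, -0.2343, 0.4333) → world pose (0.0535, -0.1493, -0.2611)
step 4: ξ=(vx,vy,ωz)=(-0.0750, -0.1450, -0.2500), dt=0.5 → body Δ=(-0.0419, -0.0700, -0.1250) → world pose (-0.0051, -0.2060, -0.3861)

(-0.0051, -0.2060, -0.3861)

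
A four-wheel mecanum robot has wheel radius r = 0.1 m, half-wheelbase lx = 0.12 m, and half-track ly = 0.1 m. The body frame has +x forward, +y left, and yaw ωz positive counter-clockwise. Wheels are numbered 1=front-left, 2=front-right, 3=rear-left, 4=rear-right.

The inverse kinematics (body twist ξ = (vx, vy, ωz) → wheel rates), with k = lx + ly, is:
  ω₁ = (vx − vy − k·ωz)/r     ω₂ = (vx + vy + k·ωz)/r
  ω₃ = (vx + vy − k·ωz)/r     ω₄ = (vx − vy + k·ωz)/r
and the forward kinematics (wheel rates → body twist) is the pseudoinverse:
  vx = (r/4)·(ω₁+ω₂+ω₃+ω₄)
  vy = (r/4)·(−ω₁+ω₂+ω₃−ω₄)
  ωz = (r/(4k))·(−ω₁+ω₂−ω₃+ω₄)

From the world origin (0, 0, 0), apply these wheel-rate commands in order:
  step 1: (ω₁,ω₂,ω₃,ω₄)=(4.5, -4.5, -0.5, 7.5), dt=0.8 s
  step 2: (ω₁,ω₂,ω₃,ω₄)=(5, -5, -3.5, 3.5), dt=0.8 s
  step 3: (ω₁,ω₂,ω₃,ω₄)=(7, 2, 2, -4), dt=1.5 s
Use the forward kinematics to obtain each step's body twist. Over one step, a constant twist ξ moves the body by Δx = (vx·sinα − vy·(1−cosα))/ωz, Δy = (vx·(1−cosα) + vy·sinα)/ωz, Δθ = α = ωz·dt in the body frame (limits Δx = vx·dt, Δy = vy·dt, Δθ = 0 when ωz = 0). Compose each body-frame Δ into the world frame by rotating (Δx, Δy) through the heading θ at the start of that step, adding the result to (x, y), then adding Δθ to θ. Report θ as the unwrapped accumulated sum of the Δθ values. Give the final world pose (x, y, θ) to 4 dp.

(0.1392, -0.8851, -2.2386)

step 1: ξ=(vx,vy,ωz)=(0.1750, -0.4250, -0.1136), dt=0.8 → body Δ=(0.1244, -0.3459, -0.0909) → world pose (0.1244, -0.3459, -0.0909)
step 2: ξ=(vx,vy,ωz)=(0.0000, -0.4250, -0.3409), dt=0.8 → body Δ=(-0.0461, -0.3358, -0.2727) → world pose (0.0480, -0.6761, -0.3636)
step 3: ξ=(vx,vy,ωz)=(0.1750, 0.0250, -1.2500), dt=1.5 → body Δ=(0.1596, -0.1629, -1.8750) → world pose (0.1392, -0.8851, -2.2386)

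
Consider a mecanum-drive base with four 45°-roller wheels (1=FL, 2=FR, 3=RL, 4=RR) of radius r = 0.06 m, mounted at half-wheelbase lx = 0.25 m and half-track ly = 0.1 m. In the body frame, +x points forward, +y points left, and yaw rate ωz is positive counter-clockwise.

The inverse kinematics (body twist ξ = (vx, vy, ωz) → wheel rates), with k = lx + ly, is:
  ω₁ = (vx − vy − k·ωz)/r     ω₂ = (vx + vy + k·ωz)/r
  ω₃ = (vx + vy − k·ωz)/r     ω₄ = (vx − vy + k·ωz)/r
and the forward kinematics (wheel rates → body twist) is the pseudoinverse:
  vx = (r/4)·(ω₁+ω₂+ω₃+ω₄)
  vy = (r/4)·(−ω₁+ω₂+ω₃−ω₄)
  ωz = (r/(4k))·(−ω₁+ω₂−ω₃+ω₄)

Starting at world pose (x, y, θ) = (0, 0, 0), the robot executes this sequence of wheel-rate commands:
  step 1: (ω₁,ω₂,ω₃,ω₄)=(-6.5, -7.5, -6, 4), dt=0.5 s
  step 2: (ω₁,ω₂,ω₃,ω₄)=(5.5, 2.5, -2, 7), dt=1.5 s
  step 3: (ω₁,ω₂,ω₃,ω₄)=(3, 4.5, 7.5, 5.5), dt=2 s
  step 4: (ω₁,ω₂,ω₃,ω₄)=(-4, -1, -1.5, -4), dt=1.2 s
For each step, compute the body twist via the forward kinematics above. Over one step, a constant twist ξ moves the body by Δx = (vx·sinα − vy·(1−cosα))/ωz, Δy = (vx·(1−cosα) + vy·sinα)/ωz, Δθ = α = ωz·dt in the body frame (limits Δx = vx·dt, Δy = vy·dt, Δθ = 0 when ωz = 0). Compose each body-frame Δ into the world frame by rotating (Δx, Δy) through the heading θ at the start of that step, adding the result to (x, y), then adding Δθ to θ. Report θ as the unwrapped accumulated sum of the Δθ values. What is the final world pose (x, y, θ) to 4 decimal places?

(0.5125, 0.1674, 0.5614)

step 1: ξ=(vx,vy,ωz)=(-0.2400, -0.1650, 0.3857), dt=0.5 → body Δ=(-0.1113, -0.0935, 0.1929) → world pose (-0.1113, -0.0935, 0.1929)
step 2: ξ=(vx,vy,ωz)=(0.1950, -0.1800, 0.2571), dt=1.5 → body Δ=(0.3367, -0.2076, 0.3857) → world pose (0.2590, -0.2328, 0.5786)
step 3: ξ=(vx,vy,ωz)=(0.3075, 0.0525, -0.0214), dt=2.0 → body Δ=(0.6171, 0.0918, -0.0429) → world pose (0.7254, 0.1815, 0.5357)
step 4: ξ=(vx,vy,ωz)=(-0.1575, 0.0825, 0.0214), dt=1.2 → body Δ=(-0.1903, 0.0966, 0.0257) → world pose (0.5125, 0.1674, 0.5614)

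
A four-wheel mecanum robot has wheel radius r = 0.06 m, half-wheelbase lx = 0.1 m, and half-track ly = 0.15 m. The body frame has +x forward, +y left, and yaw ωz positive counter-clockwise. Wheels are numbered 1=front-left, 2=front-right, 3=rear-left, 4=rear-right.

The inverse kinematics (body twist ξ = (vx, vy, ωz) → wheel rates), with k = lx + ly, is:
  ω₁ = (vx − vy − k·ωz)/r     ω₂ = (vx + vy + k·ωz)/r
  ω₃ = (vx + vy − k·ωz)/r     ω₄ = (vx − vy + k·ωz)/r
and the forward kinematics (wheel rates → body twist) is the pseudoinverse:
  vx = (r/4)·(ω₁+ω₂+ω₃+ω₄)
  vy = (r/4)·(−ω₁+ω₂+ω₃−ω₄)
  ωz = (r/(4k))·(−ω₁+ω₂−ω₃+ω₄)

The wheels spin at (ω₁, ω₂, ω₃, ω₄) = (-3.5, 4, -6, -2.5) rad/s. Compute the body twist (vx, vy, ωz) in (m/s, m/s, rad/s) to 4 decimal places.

(-0.1200, 0.0600, 0.6600)

k = lx + ly = 0.1 + 0.15 = 0.2500
ω₁+ω₂+ω₃+ω₄ = -8.0000  →  vx = (0.06/4)·-8.0000 = -0.1200
−ω₁+ω₂+ω₃−ω₄ = 4.0000  →  vy = (0.06/4)·4.0000 = 0.0600
−ω₁+ω₂−ω₃+ω₄ = 11.0000  →  ωz = (0.06/1.0000)·11.0000 = 0.6600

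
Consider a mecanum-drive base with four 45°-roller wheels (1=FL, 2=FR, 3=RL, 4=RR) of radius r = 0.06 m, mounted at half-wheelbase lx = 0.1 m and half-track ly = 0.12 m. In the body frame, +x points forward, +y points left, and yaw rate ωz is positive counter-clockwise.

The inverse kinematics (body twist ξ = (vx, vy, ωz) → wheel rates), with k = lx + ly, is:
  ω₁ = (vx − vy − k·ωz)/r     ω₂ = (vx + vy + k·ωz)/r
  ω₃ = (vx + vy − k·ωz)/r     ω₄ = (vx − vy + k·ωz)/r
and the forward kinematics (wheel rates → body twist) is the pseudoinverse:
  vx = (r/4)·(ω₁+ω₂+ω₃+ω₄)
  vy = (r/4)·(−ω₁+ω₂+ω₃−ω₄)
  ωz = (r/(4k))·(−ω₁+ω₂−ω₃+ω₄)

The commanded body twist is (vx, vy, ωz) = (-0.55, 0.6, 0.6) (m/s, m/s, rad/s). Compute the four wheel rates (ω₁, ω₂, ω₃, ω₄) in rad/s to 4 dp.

k = lx + ly = 0.1 + 0.12 = 0.2200;  k·ωz = 0.2200·0.6 = 0.1320
ω₁ (FL) = (vx − vy − k·ωz)/r = -1.2820/0.06 = -21.3667
ω₂ (FR) = (vx + vy + k·ωz)/r = 0.1820/0.06 = 3.0333
ω₃ (RL) = (vx + vy − k·ωz)/r = -0.0820/0.06 = -1.3667
ω₄ (RR) = (vx − vy + k·ωz)/r = -1.0180/0.06 = -16.9667

(-21.3667, 3.0333, -1.3667, -16.9667)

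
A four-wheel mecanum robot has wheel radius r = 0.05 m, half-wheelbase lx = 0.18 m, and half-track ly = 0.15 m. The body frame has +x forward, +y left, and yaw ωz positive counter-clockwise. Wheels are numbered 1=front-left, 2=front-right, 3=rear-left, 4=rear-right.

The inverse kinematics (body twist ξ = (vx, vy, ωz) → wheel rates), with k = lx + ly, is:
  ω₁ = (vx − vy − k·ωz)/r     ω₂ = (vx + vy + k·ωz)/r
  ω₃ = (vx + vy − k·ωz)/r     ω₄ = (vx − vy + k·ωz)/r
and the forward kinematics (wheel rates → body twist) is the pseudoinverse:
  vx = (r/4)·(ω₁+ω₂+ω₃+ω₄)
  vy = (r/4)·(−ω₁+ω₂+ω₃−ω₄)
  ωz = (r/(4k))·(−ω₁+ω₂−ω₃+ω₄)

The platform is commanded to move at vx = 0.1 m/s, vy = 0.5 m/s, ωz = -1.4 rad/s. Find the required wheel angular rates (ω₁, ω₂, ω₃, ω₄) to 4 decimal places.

k = lx + ly = 0.18 + 0.15 = 0.3300;  k·ωz = 0.3300·-1.4 = -0.4620
ω₁ (FL) = (vx − vy − k·ωz)/r = 0.0620/0.05 = 1.2400
ω₂ (FR) = (vx + vy + k·ωz)/r = 0.1380/0.05 = 2.7600
ω₃ (RL) = (vx + vy − k·ωz)/r = 1.0620/0.05 = 21.2400
ω₄ (RR) = (vx − vy + k·ωz)/r = -0.8620/0.05 = -17.2400

(1.2400, 2.7600, 21.2400, -17.2400)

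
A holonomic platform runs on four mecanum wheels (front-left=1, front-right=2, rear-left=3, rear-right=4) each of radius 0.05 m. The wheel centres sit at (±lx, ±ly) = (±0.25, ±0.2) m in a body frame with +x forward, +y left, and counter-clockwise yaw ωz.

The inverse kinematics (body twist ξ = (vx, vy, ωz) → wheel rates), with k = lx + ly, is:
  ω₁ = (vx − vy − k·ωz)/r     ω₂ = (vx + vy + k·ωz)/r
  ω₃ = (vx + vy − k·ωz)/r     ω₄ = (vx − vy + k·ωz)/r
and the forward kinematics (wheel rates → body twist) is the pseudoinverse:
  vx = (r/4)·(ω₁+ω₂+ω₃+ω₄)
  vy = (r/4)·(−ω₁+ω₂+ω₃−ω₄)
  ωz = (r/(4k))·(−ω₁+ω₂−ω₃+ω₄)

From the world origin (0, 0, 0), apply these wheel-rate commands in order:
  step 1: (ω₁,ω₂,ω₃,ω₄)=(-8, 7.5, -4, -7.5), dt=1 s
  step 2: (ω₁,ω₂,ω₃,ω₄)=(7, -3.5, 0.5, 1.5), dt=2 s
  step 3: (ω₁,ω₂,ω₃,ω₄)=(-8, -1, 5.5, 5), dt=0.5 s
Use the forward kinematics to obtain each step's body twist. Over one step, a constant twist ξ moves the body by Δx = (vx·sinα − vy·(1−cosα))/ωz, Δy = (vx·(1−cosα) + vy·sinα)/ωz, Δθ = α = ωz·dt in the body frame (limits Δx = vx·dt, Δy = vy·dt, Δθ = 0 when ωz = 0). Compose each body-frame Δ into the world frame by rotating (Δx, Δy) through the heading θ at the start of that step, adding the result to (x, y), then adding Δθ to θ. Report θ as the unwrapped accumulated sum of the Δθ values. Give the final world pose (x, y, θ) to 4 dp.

step 1: ξ=(vx,vy,ωz)=(-0.1500, 0.2375, 0.3333), dt=1.0 → body Δ=(-0.1865, 0.2084, 0.3333) → world pose (-0.1865, 0.2084, 0.3333)
step 2: ξ=(vx,vy,ωz)=(0.0688, -0.1438, -0.2639), dt=2.0 → body Δ=(0.0571, -0.3098, -0.5278) → world pose (-0.0312, -0.0657, -0.1944)
step 3: ξ=(vx,vy,ωz)=(0.0187, 0.0938, 0.1806), dt=0.5 → body Δ=(0.0072, 0.0472, 0.0903) → world pose (-0.0149, -0.0208, -0.1042)

(-0.0149, -0.0208, -0.1042)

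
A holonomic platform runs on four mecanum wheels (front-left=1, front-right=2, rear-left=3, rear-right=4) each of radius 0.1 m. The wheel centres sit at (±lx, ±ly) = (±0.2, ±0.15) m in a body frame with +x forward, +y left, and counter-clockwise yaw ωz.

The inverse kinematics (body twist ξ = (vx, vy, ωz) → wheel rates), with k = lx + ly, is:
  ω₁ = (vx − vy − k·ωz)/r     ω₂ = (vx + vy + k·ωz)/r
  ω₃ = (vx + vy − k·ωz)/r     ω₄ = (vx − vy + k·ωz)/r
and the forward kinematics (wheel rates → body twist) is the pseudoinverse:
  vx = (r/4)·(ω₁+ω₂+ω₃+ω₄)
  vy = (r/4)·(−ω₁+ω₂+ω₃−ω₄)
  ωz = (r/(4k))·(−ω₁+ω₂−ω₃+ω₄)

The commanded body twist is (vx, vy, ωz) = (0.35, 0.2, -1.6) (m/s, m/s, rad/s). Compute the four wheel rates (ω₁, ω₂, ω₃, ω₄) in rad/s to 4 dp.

k = lx + ly = 0.2 + 0.15 = 0.3500;  k·ωz = 0.3500·-1.6 = -0.5600
ω₁ (FL) = (vx − vy − k·ωz)/r = 0.7100/0.1 = 7.1000
ω₂ (FR) = (vx + vy + k·ωz)/r = -0.0100/0.1 = -0.1000
ω₃ (RL) = (vx + vy − k·ωz)/r = 1.1100/0.1 = 11.1000
ω₄ (RR) = (vx − vy + k·ωz)/r = -0.4100/0.1 = -4.1000

(7.1000, -0.1000, 11.1000, -4.1000)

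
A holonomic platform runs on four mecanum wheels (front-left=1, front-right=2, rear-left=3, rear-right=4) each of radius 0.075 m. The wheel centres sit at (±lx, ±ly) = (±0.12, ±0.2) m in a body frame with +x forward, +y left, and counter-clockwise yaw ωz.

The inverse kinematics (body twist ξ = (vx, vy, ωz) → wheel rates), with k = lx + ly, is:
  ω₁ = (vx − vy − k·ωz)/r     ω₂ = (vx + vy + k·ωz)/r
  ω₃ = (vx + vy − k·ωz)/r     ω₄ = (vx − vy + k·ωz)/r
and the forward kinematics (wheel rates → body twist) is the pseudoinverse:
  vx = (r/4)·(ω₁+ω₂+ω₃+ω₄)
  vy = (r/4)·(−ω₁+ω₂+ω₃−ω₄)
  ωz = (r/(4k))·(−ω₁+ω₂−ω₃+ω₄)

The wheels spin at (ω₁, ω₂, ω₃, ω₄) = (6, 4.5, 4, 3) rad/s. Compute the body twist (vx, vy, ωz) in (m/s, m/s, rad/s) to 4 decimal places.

k = lx + ly = 0.12 + 0.2 = 0.3200
ω₁+ω₂+ω₃+ω₄ = 17.5000  →  vx = (0.075/4)·17.5000 = 0.3281
−ω₁+ω₂+ω₃−ω₄ = -0.5000  →  vy = (0.075/4)·-0.5000 = -0.0094
−ω₁+ω₂−ω₃+ω₄ = -2.5000  →  ωz = (0.075/1.2800)·-2.5000 = -0.1465

(0.3281, -0.0094, -0.1465)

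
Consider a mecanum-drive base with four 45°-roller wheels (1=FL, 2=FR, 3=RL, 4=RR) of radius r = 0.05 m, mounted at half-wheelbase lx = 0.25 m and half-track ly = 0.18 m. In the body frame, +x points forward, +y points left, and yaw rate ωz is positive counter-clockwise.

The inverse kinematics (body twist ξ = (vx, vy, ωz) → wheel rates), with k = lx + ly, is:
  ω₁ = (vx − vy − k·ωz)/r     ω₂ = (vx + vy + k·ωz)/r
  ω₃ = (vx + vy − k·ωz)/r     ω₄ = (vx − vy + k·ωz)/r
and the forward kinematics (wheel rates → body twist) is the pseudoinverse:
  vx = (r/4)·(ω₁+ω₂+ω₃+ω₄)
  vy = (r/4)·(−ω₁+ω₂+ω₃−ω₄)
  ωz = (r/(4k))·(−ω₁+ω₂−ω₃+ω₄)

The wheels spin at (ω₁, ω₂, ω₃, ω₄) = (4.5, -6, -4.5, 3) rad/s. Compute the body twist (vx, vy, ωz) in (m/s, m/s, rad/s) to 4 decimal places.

(-0.0375, -0.2250, -0.0872)

k = lx + ly = 0.25 + 0.18 = 0.4300
ω₁+ω₂+ω₃+ω₄ = -3.0000  →  vx = (0.05/4)·-3.0000 = -0.0375
−ω₁+ω₂+ω₃−ω₄ = -18.0000  →  vy = (0.05/4)·-18.0000 = -0.2250
−ω₁+ω₂−ω₃+ω₄ = -3.0000  →  ωz = (0.05/1.7200)·-3.0000 = -0.0872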